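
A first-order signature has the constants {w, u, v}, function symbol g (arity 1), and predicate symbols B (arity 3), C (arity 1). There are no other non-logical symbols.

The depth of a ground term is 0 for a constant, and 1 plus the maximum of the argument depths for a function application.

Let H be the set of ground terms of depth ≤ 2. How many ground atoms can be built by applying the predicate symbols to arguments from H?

First count ground terms of depth ≤ 2.
Write N_k for the number of ground terms of depth ≤ k. A term of depth ≤ k is either a constant or a function symbol applied to arguments of depth ≤ k−1, so N_k = 3 + N_{k-1}.
N_0 = 3
N_1 = 3 + 3 = 6
N_2 = 3 + 6 = 9
Explicitly: w, u, v, g(w), g(u), g(v), g(g(w)), g(g(u)), g(g(v)).
So |H| = 9.
For each predicate symbol, the number of ground atoms is |H| raised to its arity; summing:
  B: 9^3 = 729;  C: 9
Total ground atoms: 729 + 9 = 738.

738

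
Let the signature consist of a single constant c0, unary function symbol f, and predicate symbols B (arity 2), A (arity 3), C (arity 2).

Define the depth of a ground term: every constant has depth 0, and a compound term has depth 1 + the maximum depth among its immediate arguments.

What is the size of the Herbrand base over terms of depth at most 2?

45

First count ground terms of depth ≤ 2.
If N_k denotes the number of depth-≤k ground terms, the 1 constant gives N_0 = 1, and each function symbol of arity r contributes N_{k-1}^r new terms at level k: N_k = 1 + N_{k-1}.
N_0 = 1
N_1 = 1 + 1 = 2
N_2 = 1 + 2 = 3
So |H| = 3.
Ground atoms are formed by filling each argument slot of a predicate with a term from H, so an r-ary predicate gives |H|^r atoms:
  B: 3^2 = 9;  A: 3^3 = 27;  C: 3^2 = 9
Total ground atoms: 9 + 27 + 9 = 45.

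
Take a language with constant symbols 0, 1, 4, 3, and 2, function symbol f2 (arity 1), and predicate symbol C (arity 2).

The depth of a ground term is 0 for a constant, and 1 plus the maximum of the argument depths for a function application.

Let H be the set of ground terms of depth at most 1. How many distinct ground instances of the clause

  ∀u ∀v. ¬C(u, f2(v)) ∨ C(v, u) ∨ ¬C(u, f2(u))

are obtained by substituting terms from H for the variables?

Ground terms of depth ≤ 1:
  Let N_k = |{terms of depth ≤ k}|. Then N_0 = 5 and N_k = 5 + N_{k-1} for k ≥ 1 (one summand per function symbol, arity giving the exponent).
  N_0 = 5
  N_1 = 5 + 5 = 10
  Explicitly: 0, 1, 4, 3, 2, f2(0), f2(1), f2(4), f2(3), f2(2).
So there are 10 ground terms available for substitution.
Each of u, v ranges independently over the available ground terms, and distinct assignments produce distinct instances.
Number of ground instances = 10^2 = 100.

100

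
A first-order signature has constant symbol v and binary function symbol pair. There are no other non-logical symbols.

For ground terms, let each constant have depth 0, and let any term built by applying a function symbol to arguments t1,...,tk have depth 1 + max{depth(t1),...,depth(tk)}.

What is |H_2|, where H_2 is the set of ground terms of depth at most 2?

Count level by level. With function symbols pair/2, the terms of depth ≤ k are the 1 constant together with each function applied to depth-≤(k−1) tuples, so N_k = 1 + N_{k-1}^2.
N_0 = 1
N_1 = 1 + 1^2 = 2
N_2 = 1 + 2^2 = 5

5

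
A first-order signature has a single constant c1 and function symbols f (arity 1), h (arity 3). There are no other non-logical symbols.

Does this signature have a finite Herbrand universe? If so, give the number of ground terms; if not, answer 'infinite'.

The signature has at least one function symbol (f, arity 1) and at least one constant (c1).
Iterating f gives infinitely many distinct ground terms: c1, f(c1), f(f(c1)), ...
So the Herbrand universe is infinite.

infinite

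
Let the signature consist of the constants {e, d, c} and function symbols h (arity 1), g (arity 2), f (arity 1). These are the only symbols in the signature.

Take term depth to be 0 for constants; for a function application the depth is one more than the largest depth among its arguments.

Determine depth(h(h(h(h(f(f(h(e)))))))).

7

depth(h(e)) = 1 + depth(e) = 1 + 0 = 1
depth(f(h(e))) = 1 + depth(h(e)) = 1 + 1 = 2
depth(f(f(h(e)))) = 1 + depth(f(h(e))) = 1 + 2 = 3
depth(h(f(f(h(e))))) = 1 + depth(f(f(h(e)))) = 1 + 3 = 4
depth(h(h(f(f(h(e)))))) = 1 + depth(h(f(f(h(e))))) = 1 + 4 = 5
depth(h(h(h(f(f(h(e))))))) = 1 + depth(h(h(f(f(h(e)))))) = 1 + 5 = 6
depth(h(h(h(h(f(f(h(e)))))))) = 1 + depth(h(h(h(f(f(h(e))))))) = 1 + 6 = 7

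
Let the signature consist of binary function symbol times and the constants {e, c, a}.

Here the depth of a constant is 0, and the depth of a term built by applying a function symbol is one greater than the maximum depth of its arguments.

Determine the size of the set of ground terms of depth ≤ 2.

Let N_k count ground terms of depth at most k. Each non-constant term of depth ≤ k is some function symbol applied to depth-≤(k−1) arguments, giving N_k = 3 + N_{k-1}^2.
N_0 = 3
N_1 = 3 + 3^2 = 12
N_2 = 3 + 12^2 = 147

147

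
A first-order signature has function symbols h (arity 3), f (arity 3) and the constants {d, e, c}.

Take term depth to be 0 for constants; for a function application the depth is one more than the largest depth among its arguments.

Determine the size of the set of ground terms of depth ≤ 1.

Let N_k count ground terms of depth at most k. Each non-constant term of depth ≤ k is some function symbol applied to depth-≤(k−1) arguments, giving N_k = 3 + N_{k-1}^3 + N_{k-1}^3.
N_0 = 3
N_1 = 3 + 3^3 + 3^3 = 57

57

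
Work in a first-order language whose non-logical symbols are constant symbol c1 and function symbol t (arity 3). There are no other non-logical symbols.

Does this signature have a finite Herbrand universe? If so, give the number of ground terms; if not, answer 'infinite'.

The signature has at least one function symbol (t, arity 3) and at least one constant (c1).
Iterating t gives infinitely many distinct ground terms: c1, t(c1, c1, c1), t(t(c1, c1, c1), t(c1, c1, c1), t(c1, c1, c1)), ...
So the Herbrand universe is infinite.

infinite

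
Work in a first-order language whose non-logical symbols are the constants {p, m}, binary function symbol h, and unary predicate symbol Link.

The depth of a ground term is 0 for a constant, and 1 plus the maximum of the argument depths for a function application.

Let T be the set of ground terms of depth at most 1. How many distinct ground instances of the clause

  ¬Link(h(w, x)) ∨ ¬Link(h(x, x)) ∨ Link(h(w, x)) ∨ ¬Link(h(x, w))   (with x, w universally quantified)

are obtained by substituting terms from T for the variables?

36

Ground terms of depth ≤ 1:
  Let N_k count ground terms of depth at most k. Each non-constant term of depth ≤ k is some function symbol applied to depth-≤(k−1) arguments, giving N_k = 2 + N_{k-1}^2.
  N_0 = 2
  N_1 = 2 + 2^2 = 6
  Explicitly: p, m, h(p, p), h(p, m), h(m, p), h(m, m).
So there are 6 ground terms available for substitution.
The body mentions every one of the 2 quantified variables; since ground terms form a free algebra, no two substitutions collapse to the same formula.
Number of ground instances = 6^2 = 36.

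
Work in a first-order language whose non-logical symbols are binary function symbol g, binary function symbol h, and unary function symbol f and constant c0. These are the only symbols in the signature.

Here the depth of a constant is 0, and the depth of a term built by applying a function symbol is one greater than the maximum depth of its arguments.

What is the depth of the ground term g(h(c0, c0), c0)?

2

depth(h(c0, c0)) = 1 + max(0, 0) = 1
depth(g(h(c0, c0), c0)) = 1 + max(1, 0) = 2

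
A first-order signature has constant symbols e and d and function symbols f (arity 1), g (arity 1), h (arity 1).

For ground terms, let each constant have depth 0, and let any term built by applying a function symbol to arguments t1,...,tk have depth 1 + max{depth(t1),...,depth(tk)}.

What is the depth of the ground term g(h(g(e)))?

depth(g(e)) = 1 + depth(e) = 1 + 0 = 1
depth(h(g(e))) = 1 + depth(g(e)) = 1 + 1 = 2
depth(g(h(g(e)))) = 1 + depth(h(g(e))) = 1 + 2 = 3

3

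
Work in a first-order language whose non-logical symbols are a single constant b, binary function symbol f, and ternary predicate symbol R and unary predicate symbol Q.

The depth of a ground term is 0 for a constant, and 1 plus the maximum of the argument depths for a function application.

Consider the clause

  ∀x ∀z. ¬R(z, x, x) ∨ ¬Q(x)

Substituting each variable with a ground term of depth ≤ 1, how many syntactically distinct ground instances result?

Ground terms of depth ≤ 1:
  Let N_k count ground terms of depth at most k. Each non-constant term of depth ≤ k is some function symbol applied to depth-≤(k−1) arguments, giving N_k = 1 + N_{k-1}^2.
  N_0 = 1
  N_1 = 1 + 1^2 = 2
So there are 2 ground terms available for substitution.
Each of x, z ranges independently over the available ground terms, and distinct assignments produce distinct instances.
Number of ground instances = 2^2 = 4.

4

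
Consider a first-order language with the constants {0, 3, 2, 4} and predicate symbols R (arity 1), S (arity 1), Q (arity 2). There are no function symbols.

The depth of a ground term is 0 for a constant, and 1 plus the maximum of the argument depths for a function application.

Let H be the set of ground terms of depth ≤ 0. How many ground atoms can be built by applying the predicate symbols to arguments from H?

24

First count ground terms of depth ≤ 0.
With no function symbols every ground term is a constant, so there are exactly 4 ground terms at every depth bound.
N_0 = 4
So |H| = 4.
Each predicate of arity r yields |H|^r ground atoms (one per choice of an r-tuple from H):
  R: 4;  S: 4;  Q: 4^2 = 16
Total ground atoms: 4 + 4 + 16 = 24.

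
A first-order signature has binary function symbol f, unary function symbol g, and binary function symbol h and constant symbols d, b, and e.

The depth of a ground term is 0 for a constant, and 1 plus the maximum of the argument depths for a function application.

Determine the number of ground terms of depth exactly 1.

Count level by level. With function symbols f/2, g/1, h/2, the terms of depth ≤ k are the 3 constants together with each function applied to depth-≤(k−1) tuples, so N_k = 3 + N_{k-1}^2 + N_{k-1} + N_{k-1}^2.
N_0 = 3
N_1 = 3 + 3^2 + 3 + 3^2 = 24
Terms of depth exactly 1: N_1 − N_0 = 24 − 3 = 21.

21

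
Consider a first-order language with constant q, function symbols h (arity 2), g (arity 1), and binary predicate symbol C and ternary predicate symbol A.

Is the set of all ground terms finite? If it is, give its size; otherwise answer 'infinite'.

The signature has at least one function symbol (h, arity 2) and at least one constant (q).
Iterating h gives infinitely many distinct ground terms: q, h(q, q), h(h(q, q), h(q, q)), ...
So the Herbrand universe is infinite.

infinite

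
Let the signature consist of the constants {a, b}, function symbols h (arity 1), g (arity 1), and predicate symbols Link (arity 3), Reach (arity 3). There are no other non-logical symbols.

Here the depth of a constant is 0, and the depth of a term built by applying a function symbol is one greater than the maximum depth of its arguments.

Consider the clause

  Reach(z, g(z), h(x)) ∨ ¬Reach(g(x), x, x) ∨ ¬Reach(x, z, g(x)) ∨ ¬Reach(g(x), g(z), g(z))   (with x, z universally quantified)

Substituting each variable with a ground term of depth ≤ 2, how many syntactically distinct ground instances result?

196

Ground terms of depth ≤ 2:
  Write N_k for the number of ground terms of depth ≤ k. A term of depth ≤ k is either a constant or a function symbol applied to arguments of depth ≤ k−1, so N_k = 2 + N_{k-1} + N_{k-1}.
  N_0 = 2
  N_1 = 2 + 2 + 2 = 6
  N_2 = 2 + 6 + 6 = 14
So there are 14 ground terms available for substitution.
Each of x, z ranges independently over the available ground terms, and distinct assignments produce distinct instances.
Number of ground instances = 14^2 = 196.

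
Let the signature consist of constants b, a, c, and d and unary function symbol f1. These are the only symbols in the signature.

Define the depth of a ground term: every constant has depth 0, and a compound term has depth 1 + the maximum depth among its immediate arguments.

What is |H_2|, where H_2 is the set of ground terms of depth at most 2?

12

Write N_k for the number of ground terms of depth ≤ k. A term of depth ≤ k is either a constant or a function symbol applied to arguments of depth ≤ k−1, so N_k = 4 + N_{k-1}.
N_0 = 4
N_1 = 4 + 4 = 8
N_2 = 4 + 8 = 12
Explicitly: b, a, c, d, f1(b), f1(a), f1(c), f1(d), f1(f1(b)), f1(f1(a)), f1(f1(c)), f1(f1(d)).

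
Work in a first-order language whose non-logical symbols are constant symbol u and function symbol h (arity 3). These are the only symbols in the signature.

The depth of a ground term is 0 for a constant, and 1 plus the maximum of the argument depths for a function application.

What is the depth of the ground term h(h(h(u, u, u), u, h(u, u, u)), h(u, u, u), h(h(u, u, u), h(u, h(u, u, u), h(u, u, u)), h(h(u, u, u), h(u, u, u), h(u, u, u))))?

depth(h(u, u, u)) = 1 + max(0, 0, 0) = 1
depth(h(h(u, u, u), u, h(u, u, u))) = 1 + max(1, 0, 1) = 2
depth(h(u, h(u, u, u), h(u, u, u))) = 1 + max(0, 1, 1) = 2
depth(h(h(u, u, u), h(u, u, u), h(u, u, u))) = 1 + max(1, 1, 1) = 2
depth(h(h(u, u, u), h(u, h(u, u, u), h(u, u, u)), h(h(u, u, u), h(u, u, u), h(u, u, u)))) = 1 + max(1, 2, 2) = 3
depth(h(h(h(u, u, u), u, h(u, u, u)), h(u, u, u), h(h(u, u, u), h(u, h(u, u, u), h(u, u, u)), h(h(u, u, u), h(u, u, u), h(u, u, u))))) = 1 + max(2, 1, 3) = 4

4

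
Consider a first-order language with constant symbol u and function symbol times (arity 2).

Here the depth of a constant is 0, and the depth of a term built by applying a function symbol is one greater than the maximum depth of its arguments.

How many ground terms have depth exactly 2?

Count level by level. With function symbols times/2, the terms of depth ≤ k are the 1 constant together with each function applied to depth-≤(k−1) tuples, so N_k = 1 + N_{k-1}^2.
N_0 = 1
N_1 = 1 + 1^2 = 2
N_2 = 1 + 2^2 = 5
Terms of depth exactly 2: N_2 − N_1 = 5 − 2 = 3.

3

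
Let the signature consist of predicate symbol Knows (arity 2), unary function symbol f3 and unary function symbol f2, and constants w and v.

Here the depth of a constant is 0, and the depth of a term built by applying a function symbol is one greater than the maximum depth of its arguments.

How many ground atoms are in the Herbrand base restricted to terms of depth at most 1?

36

First count ground terms of depth ≤ 1.
If N_k denotes the number of depth-≤k ground terms, the 2 constants give N_0 = 2, and each function symbol of arity r contributes N_{k-1}^r new terms at level k: N_k = 2 + N_{k-1} + N_{k-1}.
N_0 = 2
N_1 = 2 + 2 + 2 = 6
Explicitly: w, v, f3(w), f3(v), f2(w), f2(v).
So |H| = 6.
For each predicate symbol, the number of ground atoms is |H| raised to its arity; summing:
  Knows: 6^2 = 36
Total ground atoms: 36.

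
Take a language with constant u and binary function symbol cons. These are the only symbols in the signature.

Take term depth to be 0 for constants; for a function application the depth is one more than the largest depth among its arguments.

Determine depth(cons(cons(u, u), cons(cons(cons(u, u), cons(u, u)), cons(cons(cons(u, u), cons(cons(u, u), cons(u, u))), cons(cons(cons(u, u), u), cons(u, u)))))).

6

depth(cons(u, u)) = 1 + max(0, 0) = 1
depth(cons(cons(u, u), cons(u, u))) = 1 + max(1, 1) = 2
depth(cons(cons(u, u), cons(cons(u, u), cons(u, u)))) = 1 + max(1, 2) = 3
depth(cons(cons(u, u), u)) = 1 + max(1, 0) = 2
depth(cons(cons(cons(u, u), u), cons(u, u))) = 1 + max(2, 1) = 3
depth(cons(cons(cons(u, u), cons(cons(u, u), cons(u, u))), cons(cons(cons(u, u), u), cons(u, u)))) = 1 + max(3, 3) = 4
depth(cons(cons(cons(u, u), cons(u, u)), cons(cons(cons(u, u), cons(cons(u, u), cons(u, u))), cons(cons(cons(u, u), u), cons(u, u))))) = 1 + max(2, 4) = 5
depth(cons(cons(u, u), cons(cons(cons(u, u), cons(u, u)), cons(cons(cons(u, u), cons(cons(u, u), cons(u, u))), cons(cons(cons(u, u), u), cons(u, u)))))) = 1 + max(1, 5) = 6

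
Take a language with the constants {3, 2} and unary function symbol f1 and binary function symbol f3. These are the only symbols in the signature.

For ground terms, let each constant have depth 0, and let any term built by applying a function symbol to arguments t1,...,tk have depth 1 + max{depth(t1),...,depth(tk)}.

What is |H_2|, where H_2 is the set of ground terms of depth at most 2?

Let N_k = |{terms of depth ≤ k}|. Then N_0 = 2 and N_k = 2 + N_{k-1} + N_{k-1}^2 for k ≥ 1 (one summand per function symbol, arity giving the exponent).
N_0 = 2
N_1 = 2 + 2 + 2^2 = 8
N_2 = 2 + 8 + 8^2 = 74

74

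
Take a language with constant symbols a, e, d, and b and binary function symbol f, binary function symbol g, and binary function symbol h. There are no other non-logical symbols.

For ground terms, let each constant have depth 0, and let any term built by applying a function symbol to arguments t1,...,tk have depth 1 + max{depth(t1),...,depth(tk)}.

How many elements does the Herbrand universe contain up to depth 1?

52

Let N_k = |{terms of depth ≤ k}|. Then N_0 = 4 and N_k = 4 + N_{k-1}^2 + N_{k-1}^2 + N_{k-1}^2 for k ≥ 1 (one summand per function symbol, arity giving the exponent).
N_0 = 4
N_1 = 4 + 4^2 + 4^2 + 4^2 = 52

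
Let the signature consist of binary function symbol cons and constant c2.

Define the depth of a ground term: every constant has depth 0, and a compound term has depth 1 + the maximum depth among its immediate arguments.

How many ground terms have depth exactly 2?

Write N_k for the number of ground terms of depth ≤ k. A term of depth ≤ k is either a constant or a function symbol applied to arguments of depth ≤ k−1, so N_k = 1 + N_{k-1}^2.
N_0 = 1
N_1 = 1 + 1^2 = 2
N_2 = 1 + 2^2 = 5
Terms of depth exactly 2: N_2 − N_1 = 5 − 2 = 3.

3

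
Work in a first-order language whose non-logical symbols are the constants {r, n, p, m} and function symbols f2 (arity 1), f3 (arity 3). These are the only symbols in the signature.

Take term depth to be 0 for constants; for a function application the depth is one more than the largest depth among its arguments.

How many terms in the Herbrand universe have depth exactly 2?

If N_k denotes the number of depth-≤k ground terms, the 4 constants give N_0 = 4, and each function symbol of arity r contributes N_{k-1}^r new terms at level k: N_k = 4 + N_{k-1} + N_{k-1}^3.
N_0 = 4
N_1 = 4 + 4 + 4^3 = 72
N_2 = 4 + 72 + 72^3 = 373324
Terms of depth exactly 2: N_2 − N_1 = 373324 − 72 = 373252.

373252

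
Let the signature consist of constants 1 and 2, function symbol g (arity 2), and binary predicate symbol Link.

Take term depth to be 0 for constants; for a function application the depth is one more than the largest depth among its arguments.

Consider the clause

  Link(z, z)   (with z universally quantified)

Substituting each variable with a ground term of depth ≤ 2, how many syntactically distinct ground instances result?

38

Ground terms of depth ≤ 2:
  Count level by level. With function symbols g/2, the terms of depth ≤ k are the 2 constants together with each function applied to depth-≤(k−1) tuples, so N_k = 2 + N_{k-1}^2.
  N_0 = 2
  N_1 = 2 + 2^2 = 6
  N_2 = 2 + 6^2 = 38
So there are 38 ground terms available for substitution.
The clause has 1 distinct variable (z), which appears in the body. In the free term algebra distinct substitutions yield syntactically distinct ground instances.
Number of ground instances = 38.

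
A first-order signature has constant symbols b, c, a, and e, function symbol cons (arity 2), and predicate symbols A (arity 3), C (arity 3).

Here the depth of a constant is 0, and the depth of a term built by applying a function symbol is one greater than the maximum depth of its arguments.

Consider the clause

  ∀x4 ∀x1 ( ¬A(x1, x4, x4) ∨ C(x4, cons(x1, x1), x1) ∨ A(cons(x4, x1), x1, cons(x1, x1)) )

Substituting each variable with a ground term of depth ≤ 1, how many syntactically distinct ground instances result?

400

Ground terms of depth ≤ 1:
  If N_k denotes the number of depth-≤k ground terms, the 4 constants give N_0 = 4, and each function symbol of arity r contributes N_{k-1}^r new terms at level k: N_k = 4 + N_{k-1}^2.
  N_0 = 4
  N_1 = 4 + 4^2 = 20
So there are 20 ground terms available for substitution.
There are 2 variables to instantiate (x4, x1), each occurring in at least one literal, so different choices give different ground instances.
Number of ground instances = 20^2 = 400.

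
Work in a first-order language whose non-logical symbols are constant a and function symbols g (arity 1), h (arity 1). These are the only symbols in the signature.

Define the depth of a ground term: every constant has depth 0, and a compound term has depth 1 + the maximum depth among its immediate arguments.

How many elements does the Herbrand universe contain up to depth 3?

15

Let N_k = |{terms of depth ≤ k}|. Then N_0 = 1 and N_k = 1 + N_{k-1} + N_{k-1} for k ≥ 1 (one summand per function symbol, arity giving the exponent).
N_0 = 1
N_1 = 1 + 1 + 1 = 3
N_2 = 1 + 3 + 3 = 7
N_3 = 1 + 7 + 7 = 15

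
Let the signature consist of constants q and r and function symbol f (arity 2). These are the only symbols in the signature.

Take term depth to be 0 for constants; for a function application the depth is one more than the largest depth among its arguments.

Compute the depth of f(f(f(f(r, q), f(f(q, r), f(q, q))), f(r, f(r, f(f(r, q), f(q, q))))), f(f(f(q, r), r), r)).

depth(f(r, q)) = 1 + max(0, 0) = 1
depth(f(q, r)) = 1 + max(0, 0) = 1
depth(f(q, q)) = 1 + max(0, 0) = 1
depth(f(f(q, r), f(q, q))) = 1 + max(1, 1) = 2
depth(f(f(r, q), f(f(q, r), f(q, q)))) = 1 + max(1, 2) = 3
depth(f(f(r, q), f(q, q))) = 1 + max(1, 1) = 2
depth(f(r, f(f(r, q), f(q, q)))) = 1 + max(0, 2) = 3
depth(f(r, f(r, f(f(r, q), f(q, q))))) = 1 + max(0, 3) = 4
depth(f(f(f(r, q), f(f(q, r), f(q, q))), f(r, f(r, f(f(r, q), f(q, q)))))) = 1 + max(3, 4) = 5
depth(f(f(q, r), r)) = 1 + max(1, 0) = 2
depth(f(f(f(q, r), r), r)) = 1 + max(2, 0) = 3
depth(f(f(f(f(r, q), f(f(q, r), f(q, q))), f(r, f(r, f(f(r, q), f(q, q))))), f(f(f(q, r), r), r))) = 1 + max(5, 3) = 6

6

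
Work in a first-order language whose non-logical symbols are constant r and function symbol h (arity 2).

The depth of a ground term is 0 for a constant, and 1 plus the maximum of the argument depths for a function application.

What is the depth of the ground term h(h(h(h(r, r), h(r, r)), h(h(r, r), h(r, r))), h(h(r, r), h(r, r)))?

depth(h(r, r)) = 1 + max(0, 0) = 1
depth(h(h(r, r), h(r, r))) = 1 + max(1, 1) = 2
depth(h(h(h(r, r), h(r, r)), h(h(r, r), h(r, r)))) = 1 + max(2, 2) = 3
depth(h(h(h(h(r, r), h(r, r)), h(h(r, r), h(r, r))), h(h(r, r), h(r, r)))) = 1 + max(3, 2) = 4

4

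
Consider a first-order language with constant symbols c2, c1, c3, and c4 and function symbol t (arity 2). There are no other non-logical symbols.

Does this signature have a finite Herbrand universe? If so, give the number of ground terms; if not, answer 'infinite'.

The signature has at least one function symbol (t, arity 2) and at least one constant (c2).
Iterating t gives infinitely many distinct ground terms: c2, t(c2, c2), t(t(c2, c2), t(c2, c2)), ...
So the Herbrand universe is infinite.

infinite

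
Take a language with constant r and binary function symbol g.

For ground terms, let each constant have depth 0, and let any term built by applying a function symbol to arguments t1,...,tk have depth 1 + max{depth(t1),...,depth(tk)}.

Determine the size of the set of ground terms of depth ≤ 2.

5

Let N_k count ground terms of depth at most k. Each non-constant term of depth ≤ k is some function symbol applied to depth-≤(k−1) arguments, giving N_k = 1 + N_{k-1}^2.
N_0 = 1
N_1 = 1 + 1^2 = 2
N_2 = 1 + 2^2 = 5
Explicitly: r, g(r, r), g(r, g(r, r)), g(g(r, r), r), g(g(r, r), g(r, r)).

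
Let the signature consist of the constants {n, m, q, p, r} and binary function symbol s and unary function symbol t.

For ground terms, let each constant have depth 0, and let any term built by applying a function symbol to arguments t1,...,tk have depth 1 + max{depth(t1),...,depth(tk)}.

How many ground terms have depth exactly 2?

Count level by level. With function symbols s/2, t/1, the terms of depth ≤ k are the 5 constants together with each function applied to depth-≤(k−1) tuples, so N_k = 5 + N_{k-1}^2 + N_{k-1}.
N_0 = 5
N_1 = 5 + 5^2 + 5 = 35
N_2 = 5 + 35^2 + 35 = 1265
Terms of depth exactly 2: N_2 − N_1 = 1265 − 35 = 1230.

1230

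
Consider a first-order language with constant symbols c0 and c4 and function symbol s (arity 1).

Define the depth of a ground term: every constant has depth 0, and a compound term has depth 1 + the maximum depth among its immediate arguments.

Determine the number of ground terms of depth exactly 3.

Let N_k = |{terms of depth ≤ k}|. Then N_0 = 2 and N_k = 2 + N_{k-1} for k ≥ 1 (one summand per function symbol, arity giving the exponent).
N_0 = 2
N_1 = 2 + 2 = 4
N_2 = 2 + 4 = 6
N_3 = 2 + 6 = 8
Terms of depth exactly 3: N_3 − N_2 = 8 − 6 = 2.

2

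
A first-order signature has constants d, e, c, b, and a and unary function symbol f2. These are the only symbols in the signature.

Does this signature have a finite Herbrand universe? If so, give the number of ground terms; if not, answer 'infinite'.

infinite

The signature has at least one function symbol (f2, arity 1) and at least one constant (d).
Iterating f2 gives infinitely many distinct ground terms: d, f2(d), f2(f2(d)), ...
So the Herbrand universe is infinite.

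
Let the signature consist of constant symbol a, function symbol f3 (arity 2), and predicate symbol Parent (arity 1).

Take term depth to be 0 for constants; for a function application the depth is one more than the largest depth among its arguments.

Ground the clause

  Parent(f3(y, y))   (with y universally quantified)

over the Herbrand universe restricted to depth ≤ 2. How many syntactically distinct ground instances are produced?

5

Ground terms of depth ≤ 2:
  Let N_k = |{terms of depth ≤ k}|. Then N_0 = 1 and N_k = 1 + N_{k-1}^2 for k ≥ 1 (one summand per function symbol, arity giving the exponent).
  N_0 = 1
  N_1 = 1 + 1^2 = 2
  N_2 = 1 + 2^2 = 5
So there are 5 ground terms available for substitution.
There is 1 variable to instantiate (y),  occurring in at least one literal, so different choices give different ground instances.
Number of ground instances = 5.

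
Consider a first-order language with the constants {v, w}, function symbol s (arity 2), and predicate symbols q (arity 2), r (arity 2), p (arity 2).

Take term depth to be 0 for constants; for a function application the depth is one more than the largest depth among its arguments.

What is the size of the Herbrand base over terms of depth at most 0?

12

First count ground terms of depth ≤ 0.
If N_k denotes the number of depth-≤k ground terms, the 2 constants give N_0 = 2, and each function symbol of arity r contributes N_{k-1}^r new terms at level k: N_k = 2 + N_{k-1}^2.
N_0 = 2
So |H| = 2.
For each predicate symbol, the number of ground atoms is |H| raised to its arity; summing:
  q: 2^2 = 4;  r: 2^2 = 4;  p: 2^2 = 4
Total ground atoms: 4 + 4 + 4 = 12.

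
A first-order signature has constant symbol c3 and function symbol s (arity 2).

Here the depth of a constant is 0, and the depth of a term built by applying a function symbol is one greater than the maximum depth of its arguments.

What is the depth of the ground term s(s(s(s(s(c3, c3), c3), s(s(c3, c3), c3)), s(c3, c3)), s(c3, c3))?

5

depth(s(c3, c3)) = 1 + max(0, 0) = 1
depth(s(s(c3, c3), c3)) = 1 + max(1, 0) = 2
depth(s(s(s(c3, c3), c3), s(s(c3, c3), c3))) = 1 + max(2, 2) = 3
depth(s(s(s(s(c3, c3), c3), s(s(c3, c3), c3)), s(c3, c3))) = 1 + max(3, 1) = 4
depth(s(s(s(s(s(c3, c3), c3), s(s(c3, c3), c3)), s(c3, c3)), s(c3, c3))) = 1 + max(4, 1) = 5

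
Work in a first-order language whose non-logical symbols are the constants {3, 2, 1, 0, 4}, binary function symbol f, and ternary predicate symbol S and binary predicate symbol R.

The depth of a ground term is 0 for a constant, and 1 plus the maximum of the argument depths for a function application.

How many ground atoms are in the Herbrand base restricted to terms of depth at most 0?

First count ground terms of depth ≤ 0.
Write N_k for the number of ground terms of depth ≤ k. A term of depth ≤ k is either a constant or a function symbol applied to arguments of depth ≤ k−1, so N_k = 5 + N_{k-1}^2.
N_0 = 5
Explicitly: 3, 2, 1, 0, 4.
So |H| = 5.
For each predicate symbol, the number of ground atoms is |H| raised to its arity; summing:
  S: 5^3 = 125;  R: 5^2 = 25
Total ground atoms: 125 + 25 = 150.

150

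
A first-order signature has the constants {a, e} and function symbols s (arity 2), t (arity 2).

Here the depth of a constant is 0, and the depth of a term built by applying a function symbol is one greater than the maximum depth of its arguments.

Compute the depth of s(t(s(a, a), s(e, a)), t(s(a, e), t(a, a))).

depth(s(a, a)) = 1 + max(0, 0) = 1
depth(s(e, a)) = 1 + max(0, 0) = 1
depth(t(s(a, a), s(e, a))) = 1 + max(1, 1) = 2
depth(s(a, e)) = 1 + max(0, 0) = 1
depth(t(a, a)) = 1 + max(0, 0) = 1
depth(t(s(a, e), t(a, a))) = 1 + max(1, 1) = 2
depth(s(t(s(a, a), s(e, a)), t(s(a, e), t(a, a)))) = 1 + max(2, 2) = 3

3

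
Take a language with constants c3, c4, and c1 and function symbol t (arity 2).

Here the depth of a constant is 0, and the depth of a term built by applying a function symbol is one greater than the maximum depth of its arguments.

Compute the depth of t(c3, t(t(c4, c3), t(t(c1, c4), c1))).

4

depth(t(c4, c3)) = 1 + max(0, 0) = 1
depth(t(c1, c4)) = 1 + max(0, 0) = 1
depth(t(t(c1, c4), c1)) = 1 + max(1, 0) = 2
depth(t(t(c4, c3), t(t(c1, c4), c1))) = 1 + max(1, 2) = 3
depth(t(c3, t(t(c4, c3), t(t(c1, c4), c1)))) = 1 + max(0, 3) = 4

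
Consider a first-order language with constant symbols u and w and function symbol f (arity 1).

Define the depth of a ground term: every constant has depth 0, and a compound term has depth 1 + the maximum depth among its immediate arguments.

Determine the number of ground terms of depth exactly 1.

2

Count level by level. With function symbols f/1, the terms of depth ≤ k are the 2 constants together with each function applied to depth-≤(k−1) tuples, so N_k = 2 + N_{k-1}.
N_0 = 2
N_1 = 2 + 2 = 4
Terms of depth exactly 1: N_1 − N_0 = 4 − 2 = 2.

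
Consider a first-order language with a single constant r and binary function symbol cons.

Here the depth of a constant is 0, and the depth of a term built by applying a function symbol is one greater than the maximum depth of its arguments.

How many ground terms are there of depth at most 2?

If N_k denotes the number of depth-≤k ground terms, the 1 constant gives N_0 = 1, and each function symbol of arity r contributes N_{k-1}^r new terms at level k: N_k = 1 + N_{k-1}^2.
N_0 = 1
N_1 = 1 + 1^2 = 2
N_2 = 1 + 2^2 = 5
Explicitly: r, cons(r, r), cons(r, cons(r, r)), cons(cons(r, r), r), cons(cons(r, r), cons(r, r)).

5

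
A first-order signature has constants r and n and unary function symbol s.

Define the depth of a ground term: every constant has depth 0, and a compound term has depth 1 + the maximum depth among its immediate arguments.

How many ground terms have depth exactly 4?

Count level by level. With function symbols s/1, the terms of depth ≤ k are the 2 constants together with each function applied to depth-≤(k−1) tuples, so N_k = 2 + N_{k-1}.
N_0 = 2
N_1 = 2 + 2 = 4
N_2 = 2 + 4 = 6
N_3 = 2 + 6 = 8
N_4 = 2 + 8 = 10
Terms of depth exactly 4: N_4 − N_3 = 10 − 8 = 2.

2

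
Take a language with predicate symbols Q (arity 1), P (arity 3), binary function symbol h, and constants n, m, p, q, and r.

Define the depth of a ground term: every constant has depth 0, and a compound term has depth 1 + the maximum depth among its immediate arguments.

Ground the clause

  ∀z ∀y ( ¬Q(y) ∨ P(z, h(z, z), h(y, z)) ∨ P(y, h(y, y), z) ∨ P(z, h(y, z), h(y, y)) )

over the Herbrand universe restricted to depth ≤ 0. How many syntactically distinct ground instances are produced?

Ground terms of depth ≤ 0:
  Count level by level. With function symbols h/2, the terms of depth ≤ k are the 5 constants together with each function applied to depth-≤(k−1) tuples, so N_k = 5 + N_{k-1}^2.
  N_0 = 5
So there are 5 ground terms available for substitution.
The clause has 2 distinct variables (z, y), each appearing in the body. In the free term algebra distinct substitutions yield syntactically distinct ground instances.
Number of ground instances = 5^2 = 25.

25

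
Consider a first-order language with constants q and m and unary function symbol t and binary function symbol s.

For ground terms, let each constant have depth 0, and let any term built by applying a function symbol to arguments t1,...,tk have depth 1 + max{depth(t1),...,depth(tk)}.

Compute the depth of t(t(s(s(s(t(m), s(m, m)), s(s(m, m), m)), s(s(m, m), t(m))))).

depth(t(m)) = 1 + depth(m) = 1 + 0 = 1
depth(s(m, m)) = 1 + max(0, 0) = 1
depth(s(t(m), s(m, m))) = 1 + max(1, 1) = 2
depth(s(s(m, m), m)) = 1 + max(1, 0) = 2
depth(s(s(t(m), s(m, m)), s(s(m, m), m))) = 1 + max(2, 2) = 3
depth(s(s(m, m), t(m))) = 1 + max(1, 1) = 2
depth(s(s(s(t(m), s(m, m)), s(s(m, m), m)), s(s(m, m), t(m)))) = 1 + max(3, 2) = 4
depth(t(s(s(s(t(m), s(m, m)), s(s(m, m), m)), s(s(m, m), t(m))))) = 1 + depth(s(s(s(t(m), s(m, m)), s(s(m, m), m)), s(s(m, m), t(m)))) = 1 + 4 = 5
depth(t(t(s(s(s(t(m), s(m, m)), s(s(m, m), m)), s(s(m, m), t(m)))))) = 1 + depth(t(s(s(s(t(m), s(m, m)), s(s(m, m), m)), s(s(m, m), t(m))))) = 1 + 5 = 6

6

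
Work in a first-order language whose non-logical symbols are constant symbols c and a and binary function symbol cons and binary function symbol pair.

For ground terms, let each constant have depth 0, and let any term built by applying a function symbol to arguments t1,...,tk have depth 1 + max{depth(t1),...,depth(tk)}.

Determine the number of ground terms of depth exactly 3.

Let N_k count ground terms of depth at most k. Each non-constant term of depth ≤ k is some function symbol applied to depth-≤(k−1) arguments, giving N_k = 2 + N_{k-1}^2 + N_{k-1}^2.
N_0 = 2
N_1 = 2 + 2^2 + 2^2 = 10
N_2 = 2 + 10^2 + 10^2 = 202
N_3 = 2 + 202^2 + 202^2 = 81610
Terms of depth exactly 3: N_3 − N_2 = 81610 − 202 = 81408.

81408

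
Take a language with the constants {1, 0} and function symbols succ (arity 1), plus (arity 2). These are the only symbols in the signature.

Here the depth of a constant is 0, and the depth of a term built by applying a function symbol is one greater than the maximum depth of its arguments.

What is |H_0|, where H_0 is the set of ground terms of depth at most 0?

Write N_k for the number of ground terms of depth ≤ k. A term of depth ≤ k is either a constant or a function symbol applied to arguments of depth ≤ k−1, so N_k = 2 + N_{k-1} + N_{k-1}^2.
N_0 = 2

2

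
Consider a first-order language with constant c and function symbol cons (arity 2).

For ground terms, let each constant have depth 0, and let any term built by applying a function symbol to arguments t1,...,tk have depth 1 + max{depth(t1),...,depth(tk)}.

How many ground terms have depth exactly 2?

Let N_k count ground terms of depth at most k. Each non-constant term of depth ≤ k is some function symbol applied to depth-≤(k−1) arguments, giving N_k = 1 + N_{k-1}^2.
N_0 = 1
N_1 = 1 + 1^2 = 2
N_2 = 1 + 2^2 = 5
Terms of depth exactly 2: N_2 − N_1 = 5 − 2 = 3.

3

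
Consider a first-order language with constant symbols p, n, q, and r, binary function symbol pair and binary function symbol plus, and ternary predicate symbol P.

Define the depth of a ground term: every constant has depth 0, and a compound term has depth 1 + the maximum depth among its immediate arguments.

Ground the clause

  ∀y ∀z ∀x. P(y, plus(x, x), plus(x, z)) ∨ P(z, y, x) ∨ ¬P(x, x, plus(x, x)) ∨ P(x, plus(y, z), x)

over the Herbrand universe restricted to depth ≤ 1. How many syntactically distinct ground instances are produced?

46656

Ground terms of depth ≤ 1:
  Let N_k = |{terms of depth ≤ k}|. Then N_0 = 4 and N_k = 4 + N_{k-1}^2 + N_{k-1}^2 for k ≥ 1 (one summand per function symbol, arity giving the exponent).
  N_0 = 4
  N_1 = 4 + 4^2 + 4^2 = 36
So there are 36 ground terms available for substitution.
The body mentions every one of the 3 quantified variables; since ground terms form a free algebra, no two substitutions collapse to the same formula.
Number of ground instances = 36^3 = 46656.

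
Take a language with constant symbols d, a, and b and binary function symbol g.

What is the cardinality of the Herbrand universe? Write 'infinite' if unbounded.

The signature has at least one function symbol (g, arity 2) and at least one constant (d).
Iterating g gives infinitely many distinct ground terms: d, g(d, d), g(g(d, d), g(d, d)), ...
So the Herbrand universe is infinite.

infinite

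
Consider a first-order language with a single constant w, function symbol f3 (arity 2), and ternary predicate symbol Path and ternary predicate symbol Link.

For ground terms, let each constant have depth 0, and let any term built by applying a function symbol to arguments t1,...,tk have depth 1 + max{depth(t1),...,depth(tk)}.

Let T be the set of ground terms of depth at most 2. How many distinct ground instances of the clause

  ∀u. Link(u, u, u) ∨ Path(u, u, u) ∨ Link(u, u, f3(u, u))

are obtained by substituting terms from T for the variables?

5

Ground terms of depth ≤ 2:
  If N_k denotes the number of depth-≤k ground terms, the 1 constant gives N_0 = 1, and each function symbol of arity r contributes N_{k-1}^r new terms at level k: N_k = 1 + N_{k-1}^2.
  N_0 = 1
  N_1 = 1 + 1^2 = 2
  N_2 = 1 + 2^2 = 5
  Explicitly: w, f3(w, w), f3(w, f3(w, w)), f3(f3(w, w), w), f3(f3(w, w), f3(w, w)).
So there are 5 ground terms available for substitution.
The variable u ranges independently over the available ground terms, and distinct assignments produce distinct instances.
Number of ground instances = 5.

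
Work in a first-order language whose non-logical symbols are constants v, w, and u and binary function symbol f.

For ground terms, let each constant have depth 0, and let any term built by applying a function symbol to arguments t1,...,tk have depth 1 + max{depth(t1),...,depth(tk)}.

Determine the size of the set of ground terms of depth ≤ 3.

21612

Write N_k for the number of ground terms of depth ≤ k. A term of depth ≤ k is either a constant or a function symbol applied to arguments of depth ≤ k−1, so N_k = 3 + N_{k-1}^2.
N_0 = 3
N_1 = 3 + 3^2 = 12
N_2 = 3 + 12^2 = 147
N_3 = 3 + 147^2 = 21612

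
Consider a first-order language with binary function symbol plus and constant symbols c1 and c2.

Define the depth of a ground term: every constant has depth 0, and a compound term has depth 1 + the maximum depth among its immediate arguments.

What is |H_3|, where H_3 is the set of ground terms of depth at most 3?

1446

Count level by level. With function symbols plus/2, the terms of depth ≤ k are the 2 constants together with each function applied to depth-≤(k−1) tuples, so N_k = 2 + N_{k-1}^2.
N_0 = 2
N_1 = 2 + 2^2 = 6
N_2 = 2 + 6^2 = 38
N_3 = 2 + 38^2 = 1446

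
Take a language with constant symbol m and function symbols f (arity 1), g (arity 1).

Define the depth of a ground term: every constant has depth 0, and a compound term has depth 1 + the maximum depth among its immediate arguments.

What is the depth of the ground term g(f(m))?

2

depth(f(m)) = 1 + depth(m) = 1 + 0 = 1
depth(g(f(m))) = 1 + depth(f(m)) = 1 + 1 = 2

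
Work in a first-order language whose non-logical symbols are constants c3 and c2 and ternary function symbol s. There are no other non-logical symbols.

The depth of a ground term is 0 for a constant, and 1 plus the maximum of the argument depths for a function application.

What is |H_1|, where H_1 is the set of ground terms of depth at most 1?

If N_k denotes the number of depth-≤k ground terms, the 2 constants give N_0 = 2, and each function symbol of arity r contributes N_{k-1}^r new terms at level k: N_k = 2 + N_{k-1}^3.
N_0 = 2
N_1 = 2 + 2^3 = 10

10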